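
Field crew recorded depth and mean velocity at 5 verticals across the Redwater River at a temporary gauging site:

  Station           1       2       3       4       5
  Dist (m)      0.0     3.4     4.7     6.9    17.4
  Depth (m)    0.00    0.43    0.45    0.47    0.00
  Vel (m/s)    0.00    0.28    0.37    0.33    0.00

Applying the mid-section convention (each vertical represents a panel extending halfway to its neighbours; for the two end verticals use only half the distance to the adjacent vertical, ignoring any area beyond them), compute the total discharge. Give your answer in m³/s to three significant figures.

w_2 = (4.7 − 0.0)/2 = 2.35 m; q_2 = 0.28 × 0.43 × 2.35 = 0.2829 m³/s
w_3 = (6.9 − 3.4)/2 = 1.75 m; q_3 = 0.37 × 0.45 × 1.75 = 0.2914 m³/s
w_4 = (17.4 − 4.7)/2 = 6.35 m; q_4 = 0.33 × 0.47 × 6.35 = 0.9849 m³/s
Stations 1, 5 contribute zero (depth or velocity is 0).
Q = Σ qᵢ = 1.559 m³/s

1.56 m³/s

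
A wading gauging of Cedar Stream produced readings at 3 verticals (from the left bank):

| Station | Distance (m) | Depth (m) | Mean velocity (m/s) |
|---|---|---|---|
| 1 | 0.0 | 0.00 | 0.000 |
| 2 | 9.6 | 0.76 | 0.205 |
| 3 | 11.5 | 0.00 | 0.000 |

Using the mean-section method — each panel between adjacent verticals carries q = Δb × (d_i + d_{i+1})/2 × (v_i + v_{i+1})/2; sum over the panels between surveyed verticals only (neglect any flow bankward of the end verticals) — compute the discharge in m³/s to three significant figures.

Panel 1-2: Δb = 9.6 m, d̄ = (0.00+0.76)/2 = 0.38, v̄ = (0.000+0.205)/2 = 0.1025 → q = 9.6×0.38×0.1025 = 0.3739 m³/s
Panel 2-3: Δb = 1.9 m, d̄ = (0.76+0.00)/2 = 0.38, v̄ = (0.205+0.000)/2 = 0.1025 → q = 1.9×0.38×0.1025 = 0.07401 m³/s
Q = Σ q = 0.4479 m³/s

0.448 m³/s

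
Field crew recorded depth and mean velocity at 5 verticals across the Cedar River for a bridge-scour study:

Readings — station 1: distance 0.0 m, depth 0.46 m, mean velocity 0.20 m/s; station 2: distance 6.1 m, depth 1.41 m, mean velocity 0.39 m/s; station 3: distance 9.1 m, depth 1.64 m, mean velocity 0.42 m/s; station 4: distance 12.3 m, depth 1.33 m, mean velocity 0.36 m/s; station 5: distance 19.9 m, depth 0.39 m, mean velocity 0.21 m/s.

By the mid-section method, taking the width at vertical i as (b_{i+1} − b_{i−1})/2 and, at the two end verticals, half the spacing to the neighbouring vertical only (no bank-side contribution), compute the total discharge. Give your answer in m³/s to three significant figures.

w_1 = (6.1 − 0.0)/2 = 3.05 m; q_1 = 0.20 × 0.46 × 3.05 = 0.2806 m³/s
w_2 = (9.1 − 0.0)/2 = 4.55 m; q_2 = 0.39 × 1.41 × 4.55 = 2.502 m³/s
w_3 = (12.3 − 6.1)/2 = 3.1 m; q_3 = 0.42 × 1.64 × 3.1 = 2.135 m³/s
w_4 = (19.9 − 9.1)/2 = 5.4 m; q_4 = 0.36 × 1.33 × 5.4 = 2.586 m³/s
w_5 = (19.9 − 12.3)/2 = 3.8 m; q_5 = 0.21 × 0.39 × 3.8 = 0.3112 m³/s
Q = Σ qᵢ = 7.815 m³/s

7.81 m³/s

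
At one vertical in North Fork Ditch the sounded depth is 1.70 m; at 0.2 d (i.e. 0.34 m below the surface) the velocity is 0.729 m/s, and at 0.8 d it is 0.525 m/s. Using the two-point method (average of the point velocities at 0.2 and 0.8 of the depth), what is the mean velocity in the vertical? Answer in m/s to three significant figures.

0.627 m/s

v̄ = (0.729 + 0.525) / 2 = 0.6270 m/s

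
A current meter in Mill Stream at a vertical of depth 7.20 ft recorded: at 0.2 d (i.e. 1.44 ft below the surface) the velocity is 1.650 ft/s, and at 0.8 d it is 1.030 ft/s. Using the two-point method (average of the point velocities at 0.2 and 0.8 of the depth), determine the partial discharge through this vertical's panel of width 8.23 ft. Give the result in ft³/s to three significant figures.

v̄ = (1.650 + 1.030) / 2 = 1.340 ft/s
q = v̄ × d × w = 1.340 × 7.20 × 8.23 = 79.40 ft³/s

79.4 ft³/s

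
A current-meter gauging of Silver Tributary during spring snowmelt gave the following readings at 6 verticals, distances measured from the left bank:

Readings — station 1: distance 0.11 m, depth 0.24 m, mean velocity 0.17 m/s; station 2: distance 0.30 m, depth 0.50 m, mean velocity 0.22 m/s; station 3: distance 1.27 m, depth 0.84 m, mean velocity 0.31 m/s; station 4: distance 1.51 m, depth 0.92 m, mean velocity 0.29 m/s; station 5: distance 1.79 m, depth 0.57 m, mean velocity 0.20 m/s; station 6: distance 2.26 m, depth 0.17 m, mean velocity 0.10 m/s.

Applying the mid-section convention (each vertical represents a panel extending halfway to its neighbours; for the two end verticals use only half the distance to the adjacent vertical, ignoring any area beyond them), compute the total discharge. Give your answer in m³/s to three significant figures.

0.341 m³/s

w_1 = (0.30 − 0.11)/2 = 0.095 m; q_1 = 0.17 × 0.24 × 0.095 = 0.003876 m³/s
w_2 = (1.27 − 0.11)/2 = 0.58 m; q_2 = 0.22 × 0.50 × 0.58 = 0.06380 m³/s
w_3 = (1.51 − 0.30)/2 = 0.605 m; q_3 = 0.31 × 0.84 × 0.605 = 0.1575 m³/s
w_4 = (1.79 − 1.27)/2 = 0.26 m; q_4 = 0.29 × 0.92 × 0.26 = 0.06937 m³/s
w_5 = (2.26 − 1.51)/2 = 0.375 m; q_5 = 0.20 × 0.57 × 0.375 = 0.04275 m³/s
w_6 = (2.26 − 1.79)/2 = 0.235 m; q_6 = 0.10 × 0.17 × 0.235 = 0.003995 m³/s
Q = Σ qᵢ = 0.3413 m³/s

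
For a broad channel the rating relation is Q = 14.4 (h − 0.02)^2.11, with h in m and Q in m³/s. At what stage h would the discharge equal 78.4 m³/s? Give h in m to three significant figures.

h − h₀ = (Q/C)^(1/b) = (78.4/14.4)^(1/2.11) = 2.233 m
h = 0.02 + 2.233 = 2.253 m

2.25 m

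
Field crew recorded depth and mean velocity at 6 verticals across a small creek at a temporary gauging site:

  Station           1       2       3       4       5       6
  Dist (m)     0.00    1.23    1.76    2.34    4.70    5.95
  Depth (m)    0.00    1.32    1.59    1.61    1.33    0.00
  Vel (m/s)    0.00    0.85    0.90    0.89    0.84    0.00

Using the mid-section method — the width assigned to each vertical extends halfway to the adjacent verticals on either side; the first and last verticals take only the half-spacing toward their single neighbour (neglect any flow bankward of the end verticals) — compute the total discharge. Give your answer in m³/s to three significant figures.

5.90 m³/s

w_2 = (1.76 − 0.00)/2 = 0.88 m; q_2 = 0.85 × 1.32 × 0.88 = 0.9874 m³/s
w_3 = (2.34 − 1.23)/2 = 0.555 m; q_3 = 0.90 × 1.59 × 0.555 = 0.7942 m³/s
w_4 = (4.70 − 1.76)/2 = 1.47 m; q_4 = 0.89 × 1.61 × 1.47 = 2.106 m³/s
w_5 = (5.95 − 2.34)/2 = 1.805 m; q_5 = 0.84 × 1.33 × 1.805 = 2.017 m³/s
Stations 1, 6 contribute zero (depth or velocity is 0).
Q = Σ qᵢ = 5.904 m³/s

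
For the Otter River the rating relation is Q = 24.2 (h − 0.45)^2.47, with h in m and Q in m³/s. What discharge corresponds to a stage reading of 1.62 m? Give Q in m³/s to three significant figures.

35.7 m³/s

Q = 24.2 × (1.62 − 0.45)^2.47 = 24.2 × 1.17^2.47 = 35.66 m³/s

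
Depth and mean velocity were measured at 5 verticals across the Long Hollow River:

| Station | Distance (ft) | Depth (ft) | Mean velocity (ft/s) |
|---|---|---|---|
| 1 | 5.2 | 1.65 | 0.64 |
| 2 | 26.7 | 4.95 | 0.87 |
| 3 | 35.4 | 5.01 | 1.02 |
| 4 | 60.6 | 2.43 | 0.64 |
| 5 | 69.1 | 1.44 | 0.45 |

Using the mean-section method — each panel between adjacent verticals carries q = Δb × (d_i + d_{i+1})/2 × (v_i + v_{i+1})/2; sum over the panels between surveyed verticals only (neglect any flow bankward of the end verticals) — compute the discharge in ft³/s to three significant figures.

181 ft³/s

Panel 1-2: Δb = 21.5 ft, d̄ = (1.65+4.95)/2 = 3.3, v̄ = (0.64+0.87)/2 = 0.755 → q = 21.5×3.3×0.755 = 53.57 ft³/s
Panel 2-3: Δb = 8.7 ft, d̄ = (4.95+5.01)/2 = 4.98, v̄ = (0.87+1.02)/2 = 0.945 → q = 8.7×4.98×0.945 = 40.94 ft³/s
Panel 3-4: Δb = 25.2 ft, d̄ = (5.01+2.43)/2 = 3.72, v̄ = (1.02+0.64)/2 = 0.83 → q = 25.2×3.72×0.83 = 77.81 ft³/s
Panel 4-5: Δb = 8.5 ft, d̄ = (2.43+1.44)/2 = 1.935, v̄ = (0.64+0.45)/2 = 0.545 → q = 8.5×1.935×0.545 = 8.964 ft³/s
Q = Σ q = 181.3 ft³/s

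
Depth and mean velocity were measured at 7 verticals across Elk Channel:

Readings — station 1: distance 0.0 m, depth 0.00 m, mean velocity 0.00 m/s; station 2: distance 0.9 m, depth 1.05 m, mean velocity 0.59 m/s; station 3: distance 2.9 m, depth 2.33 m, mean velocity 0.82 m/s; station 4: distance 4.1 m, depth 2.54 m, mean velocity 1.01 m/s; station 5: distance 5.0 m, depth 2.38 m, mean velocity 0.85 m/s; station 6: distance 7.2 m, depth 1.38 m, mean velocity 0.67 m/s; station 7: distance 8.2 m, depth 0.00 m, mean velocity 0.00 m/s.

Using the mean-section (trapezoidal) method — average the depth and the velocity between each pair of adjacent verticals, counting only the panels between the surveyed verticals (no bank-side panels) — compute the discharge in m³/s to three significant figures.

10.6 m³/s

Panel 1-2: Δb = 0.9 m, d̄ = (0.00+1.05)/2 = 0.525, v̄ = (0.00+0.59)/2 = 0.295 → q = 0.9×0.525×0.295 = 0.1394 m³/s
Panel 2-3: Δb = 2 m, d̄ = (1.05+2.33)/2 = 1.69, v̄ = (0.59+0.82)/2 = 0.705 → q = 2×1.69×0.705 = 2.383 m³/s
Panel 3-4: Δb = 1.2 m, d̄ = (2.33+2.54)/2 = 2.435, v̄ = (0.82+1.01)/2 = 0.915 → q = 1.2×2.435×0.915 = 2.674 m³/s
Panel 4-5: Δb = 0.9 m, d̄ = (2.54+2.38)/2 = 2.46, v̄ = (1.01+0.85)/2 = 0.93 → q = 0.9×2.46×0.93 = 2.059 m³/s
Panel 5-6: Δb = 2.2 m, d̄ = (2.38+1.38)/2 = 1.88, v̄ = (0.85+0.67)/2 = 0.76 → q = 2.2×1.88×0.76 = 3.143 m³/s
Panel 6-7: Δb = 1 m, d̄ = (1.38+0.00)/2 = 0.69, v̄ = (0.67+0.00)/2 = 0.335 → q = 1×0.69×0.335 = 0.2312 m³/s
Q = Σ q = 10.63 m³/s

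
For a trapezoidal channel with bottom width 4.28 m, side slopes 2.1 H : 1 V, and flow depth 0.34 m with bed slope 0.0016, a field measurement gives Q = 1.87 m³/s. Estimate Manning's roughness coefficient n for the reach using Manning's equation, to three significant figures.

0.0159

A = (b + z·y)·y = (4.28 + 2.1×0.34)×0.34 = 1.698 m²
P = b + 2y√(1+z²) = 4.28 + 2×0.34×√(1+2.1²) = 5.862 m
R = A/P = 1.698/5.862 = 0.2897 m
n = (1/Q)·A·R^(2/3)·S^(1/2) = (1/1.87) × 1.698 × 0.4378 × 0.04000 = 0.01590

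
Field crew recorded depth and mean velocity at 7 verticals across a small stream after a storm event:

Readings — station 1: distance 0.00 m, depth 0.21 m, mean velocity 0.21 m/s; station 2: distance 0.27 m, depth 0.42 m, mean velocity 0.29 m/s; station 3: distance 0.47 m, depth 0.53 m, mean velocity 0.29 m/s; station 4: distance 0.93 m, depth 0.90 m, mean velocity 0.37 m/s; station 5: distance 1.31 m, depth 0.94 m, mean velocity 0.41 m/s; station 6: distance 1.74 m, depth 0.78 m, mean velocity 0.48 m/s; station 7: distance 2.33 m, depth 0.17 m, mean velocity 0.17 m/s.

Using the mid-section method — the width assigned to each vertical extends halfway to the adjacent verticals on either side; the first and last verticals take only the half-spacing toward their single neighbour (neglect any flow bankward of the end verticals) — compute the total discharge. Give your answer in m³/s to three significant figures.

0.581 m³/s

w_1 = (0.27 − 0.00)/2 = 0.135 m; q_1 = 0.21 × 0.21 × 0.135 = 0.005954 m³/s
w_2 = (0.47 − 0.00)/2 = 0.235 m; q_2 = 0.29 × 0.42 × 0.235 = 0.02862 m³/s
w_3 = (0.93 − 0.27)/2 = 0.33 m; q_3 = 0.29 × 0.53 × 0.33 = 0.05072 m³/s
w_4 = (1.31 − 0.47)/2 = 0.42 m; q_4 = 0.37 × 0.90 × 0.42 = 0.1399 m³/s
w_5 = (1.74 − 0.93)/2 = 0.405 m; q_5 = 0.41 × 0.94 × 0.405 = 0.1561 m³/s
w_6 = (2.33 − 1.31)/2 = 0.51 m; q_6 = 0.48 × 0.78 × 0.51 = 0.1909 m³/s
w_7 = (2.33 − 1.74)/2 = 0.295 m; q_7 = 0.17 × 0.17 × 0.295 = 0.008526 m³/s
Q = Σ qᵢ = 0.5807 m³/s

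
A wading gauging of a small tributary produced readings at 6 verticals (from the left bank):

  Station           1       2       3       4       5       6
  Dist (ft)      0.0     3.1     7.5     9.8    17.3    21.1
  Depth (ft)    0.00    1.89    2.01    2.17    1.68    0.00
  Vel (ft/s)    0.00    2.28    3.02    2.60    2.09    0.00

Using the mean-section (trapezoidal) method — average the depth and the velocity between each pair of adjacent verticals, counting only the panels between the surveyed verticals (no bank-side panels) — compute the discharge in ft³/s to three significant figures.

Panel 1-2: Δb = 3.1 ft, d̄ = (0.00+1.89)/2 = 0.945, v̄ = (0.00+2.28)/2 = 1.14 → q = 3.1×0.945×1.14 = 3.340 ft³/s
Panel 2-3: Δb = 4.4 ft, d̄ = (1.89+2.01)/2 = 1.95, v̄ = (2.28+3.02)/2 = 2.65 → q = 4.4×1.95×2.65 = 22.74 ft³/s
Panel 3-4: Δb = 2.3 ft, d̄ = (2.01+2.17)/2 = 2.09, v̄ = (3.02+2.60)/2 = 2.81 → q = 2.3×2.09×2.81 = 13.51 ft³/s
Panel 4-5: Δb = 7.5 ft, d̄ = (2.17+1.68)/2 = 1.925, v̄ = (2.60+2.09)/2 = 2.345 → q = 7.5×1.925×2.345 = 33.86 ft³/s
Panel 5-6: Δb = 3.8 ft, d̄ = (1.68+0.00)/2 = 0.84, v̄ = (2.09+0.00)/2 = 1.045 → q = 3.8×0.84×1.045 = 3.336 ft³/s
Q = Σ q = 76.78 ft³/s

76.8 ft³/s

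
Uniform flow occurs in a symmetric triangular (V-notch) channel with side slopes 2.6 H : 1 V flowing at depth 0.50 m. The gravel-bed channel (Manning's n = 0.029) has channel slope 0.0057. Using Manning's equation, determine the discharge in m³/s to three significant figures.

0.641 m³/s

A = z·y² = 2.6×0.50² = 0.6500 m²
P = 2y√(1+z²) = 2×0.50×√(1+2.6²) = 2.786 m
R = A/P = 0.6500/2.786 = 0.2333 m
Q = (1/n)·A·R^(2/3)·S^(1/2) = (1/0.029) × 0.6500 × 0.2333^(2/3) × 0.0057^(1/2) = 0.6414 m³/s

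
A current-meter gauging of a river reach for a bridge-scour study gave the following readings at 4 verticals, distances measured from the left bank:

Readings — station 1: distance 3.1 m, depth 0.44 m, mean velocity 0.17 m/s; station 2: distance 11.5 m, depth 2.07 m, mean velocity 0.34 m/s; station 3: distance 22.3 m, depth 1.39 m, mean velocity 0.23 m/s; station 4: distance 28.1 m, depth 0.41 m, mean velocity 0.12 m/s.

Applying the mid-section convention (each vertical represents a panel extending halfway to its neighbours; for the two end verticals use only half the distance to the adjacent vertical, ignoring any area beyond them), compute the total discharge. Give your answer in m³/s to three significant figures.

w_1 = (11.5 − 3.1)/2 = 4.2 m; q_1 = 0.17 × 0.44 × 4.2 = 0.3142 m³/s
w_2 = (22.3 − 3.1)/2 = 9.6 m; q_2 = 0.34 × 2.07 × 9.6 = 6.756 m³/s
w_3 = (28.1 − 11.5)/2 = 8.3 m; q_3 = 0.23 × 1.39 × 8.3 = 2.654 m³/s
w_4 = (28.1 − 22.3)/2 = 2.9 m; q_4 = 0.12 × 0.41 × 2.9 = 0.1427 m³/s
Q = Σ qᵢ = 9.867 m³/s

9.87 m³/s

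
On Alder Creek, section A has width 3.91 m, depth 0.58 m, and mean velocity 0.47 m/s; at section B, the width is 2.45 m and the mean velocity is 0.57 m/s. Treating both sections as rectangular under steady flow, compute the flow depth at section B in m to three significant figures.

0.763 m

Q = A₁V₁ = (3.91×0.58) × 0.47 = 1.066 m³/s
d₂ = Q/(b₂ V₂) = 1.066/(2.45×0.57) = 0.7632 m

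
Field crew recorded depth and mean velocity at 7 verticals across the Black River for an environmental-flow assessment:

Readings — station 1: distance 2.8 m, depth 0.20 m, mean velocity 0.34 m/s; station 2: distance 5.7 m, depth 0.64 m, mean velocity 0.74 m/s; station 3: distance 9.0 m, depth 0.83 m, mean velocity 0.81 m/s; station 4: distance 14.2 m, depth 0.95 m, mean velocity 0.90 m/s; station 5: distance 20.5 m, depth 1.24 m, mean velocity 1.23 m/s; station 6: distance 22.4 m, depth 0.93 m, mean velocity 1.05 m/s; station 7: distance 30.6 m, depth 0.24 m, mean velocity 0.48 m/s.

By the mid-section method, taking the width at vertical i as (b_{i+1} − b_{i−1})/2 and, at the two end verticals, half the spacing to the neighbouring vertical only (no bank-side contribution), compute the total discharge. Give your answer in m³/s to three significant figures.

21.0 m³/s

w_1 = (5.7 − 2.8)/2 = 1.45 m; q_1 = 0.34 × 0.20 × 1.45 = 0.09860 m³/s
w_2 = (9.0 − 2.8)/2 = 3.1 m; q_2 = 0.74 × 0.64 × 3.1 = 1.468 m³/s
w_3 = (14.2 − 5.7)/2 = 4.25 m; q_3 = 0.81 × 0.83 × 4.25 = 2.857 m³/s
w_4 = (20.5 − 9.0)/2 = 5.75 m; q_4 = 0.90 × 0.95 × 5.75 = 4.916 m³/s
w_5 = (22.4 − 14.2)/2 = 4.1 m; q_5 = 1.23 × 1.24 × 4.1 = 6.253 m³/s
w_6 = (30.6 − 20.5)/2 = 5.05 m; q_6 = 1.05 × 0.93 × 5.05 = 4.931 m³/s
w_7 = (30.6 − 22.4)/2 = 4.1 m; q_7 = 0.48 × 0.24 × 4.1 = 0.4723 m³/s
Q = Σ qᵢ = 21.00 m³/s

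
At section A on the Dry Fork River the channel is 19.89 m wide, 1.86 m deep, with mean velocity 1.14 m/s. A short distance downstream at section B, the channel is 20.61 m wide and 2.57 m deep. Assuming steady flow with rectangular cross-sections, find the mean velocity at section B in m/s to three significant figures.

Q = A₁V₁ = (19.89×1.86) × 1.14 = 42.17 m³/s
A₂ = 20.61 × 2.57 = 52.97 m²
V₂ = Q/A₂ = 42.17/52.97 = 0.7962 m/s

0.796 m/s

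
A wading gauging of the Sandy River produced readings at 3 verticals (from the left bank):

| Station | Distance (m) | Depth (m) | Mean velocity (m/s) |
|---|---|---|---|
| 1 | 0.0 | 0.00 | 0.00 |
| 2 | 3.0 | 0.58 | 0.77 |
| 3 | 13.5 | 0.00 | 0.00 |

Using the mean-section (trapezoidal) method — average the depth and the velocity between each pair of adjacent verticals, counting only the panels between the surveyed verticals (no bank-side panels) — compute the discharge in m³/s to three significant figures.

1.51 m³/s

Panel 1-2: Δb = 3 m, d̄ = (0.00+0.58)/2 = 0.29, v̄ = (0.00+0.77)/2 = 0.385 → q = 3×0.29×0.385 = 0.3350 m³/s
Panel 2-3: Δb = 10.5 m, d̄ = (0.58+0.00)/2 = 0.29, v̄ = (0.77+0.00)/2 = 0.385 → q = 10.5×0.29×0.385 = 1.172 m³/s
Q = Σ q = 1.507 m³/s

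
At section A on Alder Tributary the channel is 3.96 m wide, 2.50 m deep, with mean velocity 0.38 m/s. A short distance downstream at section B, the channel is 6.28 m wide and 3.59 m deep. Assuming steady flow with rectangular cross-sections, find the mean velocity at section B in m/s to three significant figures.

0.167 m/s

Q = A₁V₁ = (3.96×2.50) × 0.38 = 3.762 m³/s
A₂ = 6.28 × 3.59 = 22.55 m²
V₂ = Q/A₂ = 3.762/22.55 = 0.1669 m/s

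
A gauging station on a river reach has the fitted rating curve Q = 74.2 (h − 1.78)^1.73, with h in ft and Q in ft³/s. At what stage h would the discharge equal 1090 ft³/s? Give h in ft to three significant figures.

h − h₀ = (Q/C)^(1/b) = (1090/74.2)^(1/1.73) = 4.727 ft
h = 1.78 + 4.727 = 6.507 ft

6.51 ft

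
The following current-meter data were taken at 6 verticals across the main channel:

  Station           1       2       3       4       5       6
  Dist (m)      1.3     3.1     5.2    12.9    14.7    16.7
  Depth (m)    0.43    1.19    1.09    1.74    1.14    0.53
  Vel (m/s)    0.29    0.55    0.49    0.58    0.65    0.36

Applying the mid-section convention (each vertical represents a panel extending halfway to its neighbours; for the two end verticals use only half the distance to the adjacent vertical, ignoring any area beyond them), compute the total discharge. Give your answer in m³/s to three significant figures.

10.4 m³/s

w_1 = (3.1 − 1.3)/2 = 0.9 m; q_1 = 0.29 × 0.43 × 0.9 = 0.1122 m³/s
w_2 = (5.2 − 1.3)/2 = 1.95 m; q_2 = 0.55 × 1.19 × 1.95 = 1.276 m³/s
w_3 = (12.9 − 3.1)/2 = 4.9 m; q_3 = 0.49 × 1.09 × 4.9 = 2.617 m³/s
w_4 = (14.7 − 5.2)/2 = 4.75 m; q_4 = 0.58 × 1.74 × 4.75 = 4.794 m³/s
w_5 = (16.7 − 12.9)/2 = 1.9 m; q_5 = 0.65 × 1.14 × 1.9 = 1.408 m³/s
w_6 = (16.7 − 14.7)/2 = 1 m; q_6 = 0.36 × 0.53 × 1 = 0.1908 m³/s
Q = Σ qᵢ = 10.40 m³/s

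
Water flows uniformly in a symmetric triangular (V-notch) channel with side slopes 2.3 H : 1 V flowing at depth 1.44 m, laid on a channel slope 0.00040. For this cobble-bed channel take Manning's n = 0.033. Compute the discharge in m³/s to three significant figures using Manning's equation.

2.19 m³/s

A = z·y² = 2.3×1.44² = 4.769 m²
P = 2y√(1+z²) = 2×1.44×√(1+2.3²) = 7.223 m
R = A/P = 4.769/7.223 = 0.6603 m
Q = (1/n)·A·R^(2/3)·S^(1/2) = (1/0.033) × 4.769 × 0.6603^(2/3) × 0.00040^(1/2) = 2.192 m³/s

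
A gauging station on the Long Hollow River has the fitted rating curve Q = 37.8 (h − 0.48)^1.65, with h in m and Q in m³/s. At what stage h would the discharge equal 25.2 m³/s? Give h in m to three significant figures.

h − h₀ = (Q/C)^(1/b) = (25.2/37.8)^(1/1.65) = 0.7821 m
h = 0.48 + 0.7821 = 1.262 m

1.26 m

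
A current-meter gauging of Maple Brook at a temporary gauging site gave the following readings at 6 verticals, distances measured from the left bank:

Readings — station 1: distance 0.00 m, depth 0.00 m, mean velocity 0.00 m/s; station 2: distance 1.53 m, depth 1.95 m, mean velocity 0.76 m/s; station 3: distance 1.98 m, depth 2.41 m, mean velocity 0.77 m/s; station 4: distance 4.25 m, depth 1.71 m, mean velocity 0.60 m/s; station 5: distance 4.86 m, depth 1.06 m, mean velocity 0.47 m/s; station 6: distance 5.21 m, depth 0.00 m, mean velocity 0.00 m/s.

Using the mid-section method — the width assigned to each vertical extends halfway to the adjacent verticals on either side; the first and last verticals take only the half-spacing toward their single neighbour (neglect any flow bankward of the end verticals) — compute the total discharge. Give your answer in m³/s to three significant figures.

5.71 m³/s

w_2 = (1.98 − 0.00)/2 = 0.99 m; q_2 = 0.76 × 1.95 × 0.99 = 1.467 m³/s
w_3 = (4.25 − 1.53)/2 = 1.36 m; q_3 = 0.77 × 2.41 × 1.36 = 2.524 m³/s
w_4 = (4.86 − 1.98)/2 = 1.44 m; q_4 = 0.60 × 1.71 × 1.44 = 1.477 m³/s
w_5 = (5.21 − 4.25)/2 = 0.48 m; q_5 = 0.47 × 1.06 × 0.48 = 0.2391 m³/s
Stations 1, 6 contribute zero (depth or velocity is 0).
Q = Σ qᵢ = 5.708 m³/s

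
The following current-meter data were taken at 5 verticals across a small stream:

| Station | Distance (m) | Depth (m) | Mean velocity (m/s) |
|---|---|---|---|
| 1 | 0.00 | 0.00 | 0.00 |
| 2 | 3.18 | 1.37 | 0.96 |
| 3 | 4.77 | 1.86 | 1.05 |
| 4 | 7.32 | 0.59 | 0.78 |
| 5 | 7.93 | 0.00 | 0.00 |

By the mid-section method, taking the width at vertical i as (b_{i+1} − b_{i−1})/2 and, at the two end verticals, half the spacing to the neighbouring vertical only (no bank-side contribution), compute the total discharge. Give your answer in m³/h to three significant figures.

28500 m³/h

w_2 = (4.77 − 0.00)/2 = 2.385 m; q_2 = 0.96 × 1.37 × 2.385 = 3.137 m³/s
w_3 = (7.32 − 3.18)/2 = 2.07 m; q_3 = 1.05 × 1.86 × 2.07 = 4.043 m³/s
w_4 = (7.93 − 4.77)/2 = 1.58 m; q_4 = 0.78 × 0.59 × 1.58 = 0.7271 m³/s
Stations 1, 5 contribute zero (depth or velocity is 0).
Q = Σ qᵢ = 7.907 m³/s
= 7.907 × 3600 = 28460 m³/h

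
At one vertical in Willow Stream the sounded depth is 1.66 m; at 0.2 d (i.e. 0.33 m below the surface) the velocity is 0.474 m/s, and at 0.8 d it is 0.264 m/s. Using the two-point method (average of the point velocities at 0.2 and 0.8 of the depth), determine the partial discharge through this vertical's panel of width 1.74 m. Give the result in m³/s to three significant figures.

1.07 m³/s

v̄ = (0.474 + 0.264) / 2 = 0.3690 m/s
q = v̄ × d × w = 0.3690 × 1.66 × 1.74 = 1.066 m³/s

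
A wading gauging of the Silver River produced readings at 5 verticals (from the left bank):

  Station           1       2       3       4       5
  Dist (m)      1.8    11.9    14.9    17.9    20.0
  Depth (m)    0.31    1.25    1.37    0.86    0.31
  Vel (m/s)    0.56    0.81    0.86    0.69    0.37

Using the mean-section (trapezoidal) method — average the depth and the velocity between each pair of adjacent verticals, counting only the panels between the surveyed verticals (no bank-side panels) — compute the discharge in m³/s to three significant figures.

11.9 m³/s

Panel 1-2: Δb = 10.1 m, d̄ = (0.31+1.25)/2 = 0.78, v̄ = (0.56+0.81)/2 = 0.685 → q = 10.1×0.78×0.685 = 5.396 m³/s
Panel 2-3: Δb = 3 m, d̄ = (1.25+1.37)/2 = 1.31, v̄ = (0.81+0.86)/2 = 0.835 → q = 3×1.31×0.835 = 3.282 m³/s
Panel 3-4: Δb = 3 m, d̄ = (1.37+0.86)/2 = 1.115, v̄ = (0.86+0.69)/2 = 0.775 → q = 3×1.115×0.775 = 2.592 m³/s
Panel 4-5: Δb = 2.1 m, d̄ = (0.86+0.31)/2 = 0.585, v̄ = (0.69+0.37)/2 = 0.53 → q = 2.1×0.585×0.53 = 0.6511 m³/s
Q = Σ q = 11.92 m³/s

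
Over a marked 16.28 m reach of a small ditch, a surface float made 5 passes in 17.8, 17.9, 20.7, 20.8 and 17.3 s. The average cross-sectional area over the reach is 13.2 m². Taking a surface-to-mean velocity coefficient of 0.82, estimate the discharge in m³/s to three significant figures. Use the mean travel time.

9.32 m³/s

t̄ = (17.8 + 17.9 + 20.7 + 20.8 + 17.3) / 5 = 18.9 s
v_surface = L / t̄ = 16.28 / 18.9 = 0.8614 m/s
v_mean = 0.82 × 0.8614 = 0.7063 m/s
Q = A × v_mean = 13.2 × 0.7063 = 9.324 m³/s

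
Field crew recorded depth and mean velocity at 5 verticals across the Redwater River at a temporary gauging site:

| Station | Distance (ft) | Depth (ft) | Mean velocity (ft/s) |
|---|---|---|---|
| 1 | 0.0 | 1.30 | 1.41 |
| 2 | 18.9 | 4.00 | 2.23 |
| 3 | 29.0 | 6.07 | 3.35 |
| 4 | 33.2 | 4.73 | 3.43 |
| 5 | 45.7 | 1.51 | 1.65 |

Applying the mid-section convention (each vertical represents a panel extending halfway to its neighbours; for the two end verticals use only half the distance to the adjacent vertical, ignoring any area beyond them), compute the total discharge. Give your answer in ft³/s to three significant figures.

w_1 = (18.9 − 0.0)/2 = 9.45 ft; q_1 = 1.41 × 1.30 × 9.45 = 17.32 ft³/s
w_2 = (29.0 − 0.0)/2 = 14.5 ft; q_2 = 2.23 × 4.00 × 14.5 = 129.3 ft³/s
w_3 = (33.2 − 18.9)/2 = 7.15 ft; q_3 = 3.35 × 6.07 × 7.15 = 145.4 ft³/s
w_4 = (45.7 − 29.0)/2 = 8.35 ft; q_4 = 3.43 × 4.73 × 8.35 = 135.5 ft³/s
w_5 = (45.7 − 33.2)/2 = 6.25 ft; q_5 = 1.65 × 1.51 × 6.25 = 15.57 ft³/s
Q = Σ qᵢ = 443.1 ft³/s

443 ft³/s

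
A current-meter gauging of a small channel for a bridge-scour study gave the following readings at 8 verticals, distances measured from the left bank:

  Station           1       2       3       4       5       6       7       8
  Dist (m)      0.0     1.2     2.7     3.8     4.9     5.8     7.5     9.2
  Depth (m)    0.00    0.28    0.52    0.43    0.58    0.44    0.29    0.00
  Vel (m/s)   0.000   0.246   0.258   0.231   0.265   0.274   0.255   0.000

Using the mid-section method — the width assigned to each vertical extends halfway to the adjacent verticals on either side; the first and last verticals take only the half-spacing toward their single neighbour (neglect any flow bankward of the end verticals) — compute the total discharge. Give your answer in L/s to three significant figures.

w_2 = (2.7 − 0.0)/2 = 1.35 m; q_2 = 0.246 × 0.28 × 1.35 = 0.09299 m³/s
w_3 = (3.8 − 1.2)/2 = 1.3 m; q_3 = 0.258 × 0.52 × 1.3 = 0.1744 m³/s
w_4 = (4.9 − 2.7)/2 = 1.1 m; q_4 = 0.231 × 0.43 × 1.1 = 0.1093 m³/s
w_5 = (5.8 − 3.8)/2 = 1 m; q_5 = 0.265 × 0.58 × 1 = 0.1537 m³/s
w_6 = (7.5 − 4.9)/2 = 1.3 m; q_6 = 0.274 × 0.44 × 1.3 = 0.1567 m³/s
w_7 = (9.2 − 5.8)/2 = 1.7 m; q_7 = 0.255 × 0.29 × 1.7 = 0.1257 m³/s
Stations 1, 8 contribute zero (depth or velocity is 0).
Q = Σ qᵢ = 0.8128 m³/s
= 0.8128 × 1000 = 812.8 L/s

813 L/s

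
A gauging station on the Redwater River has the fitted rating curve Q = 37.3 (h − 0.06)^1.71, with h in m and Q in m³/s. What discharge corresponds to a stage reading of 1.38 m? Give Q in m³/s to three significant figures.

60.0 m³/s

Q = 37.3 × (1.38 − 0.06)^1.71 = 37.3 × 1.32^1.71 = 59.96 m³/s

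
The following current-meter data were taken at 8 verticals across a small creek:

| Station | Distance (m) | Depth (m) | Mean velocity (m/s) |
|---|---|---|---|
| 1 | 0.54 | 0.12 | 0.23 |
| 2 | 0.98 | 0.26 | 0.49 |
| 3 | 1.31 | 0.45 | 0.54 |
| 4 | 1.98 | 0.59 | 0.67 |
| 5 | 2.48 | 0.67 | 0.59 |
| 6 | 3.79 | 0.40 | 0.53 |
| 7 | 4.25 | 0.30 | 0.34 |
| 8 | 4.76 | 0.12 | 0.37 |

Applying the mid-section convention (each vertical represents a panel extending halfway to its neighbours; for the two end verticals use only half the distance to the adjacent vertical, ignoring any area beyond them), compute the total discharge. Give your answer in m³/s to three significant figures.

w_1 = (0.98 − 0.54)/2 = 0.22 m; q_1 = 0.23 × 0.12 × 0.22 = 0.006072 m³/s
w_2 = (1.31 − 0.54)/2 = 0.385 m; q_2 = 0.49 × 0.26 × 0.385 = 0.04905 m³/s
w_3 = (1.98 − 0.98)/2 = 0.5 m; q_3 = 0.54 × 0.45 × 0.5 = 0.1215 m³/s
w_4 = (2.48 − 1.31)/2 = 0.585 m; q_4 = 0.67 × 0.59 × 0.585 = 0.2313 m³/s
w_5 = (3.79 − 1.98)/2 = 0.905 m; q_5 = 0.59 × 0.67 × 0.905 = 0.3577 m³/s
w_6 = (4.25 − 2.48)/2 = 0.885 m; q_6 = 0.53 × 0.40 × 0.885 = 0.1876 m³/s
w_7 = (4.76 − 3.79)/2 = 0.485 m; q_7 = 0.34 × 0.30 × 0.485 = 0.04947 m³/s
w_8 = (4.76 − 4.25)/2 = 0.255 m; q_8 = 0.37 × 0.12 × 0.255 = 0.01132 m³/s
Q = Σ qᵢ = 1.014 m³/s

1.01 m³/s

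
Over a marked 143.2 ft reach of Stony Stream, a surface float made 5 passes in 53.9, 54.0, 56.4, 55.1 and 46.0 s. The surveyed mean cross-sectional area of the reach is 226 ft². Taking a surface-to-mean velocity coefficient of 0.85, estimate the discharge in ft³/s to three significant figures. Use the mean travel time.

518 ft³/s

t̄ = (53.9 + 54.0 + 56.4 + 55.1 + 46.0) / 5 = 53.08 s
v_surface = L / t̄ = 143.2 / 53.08 = 2.698 ft/s
v_mean = 0.85 × 2.698 = 2.293 ft/s
Q = A × v_mean = 226 × 2.293 = 518.3 ft³/s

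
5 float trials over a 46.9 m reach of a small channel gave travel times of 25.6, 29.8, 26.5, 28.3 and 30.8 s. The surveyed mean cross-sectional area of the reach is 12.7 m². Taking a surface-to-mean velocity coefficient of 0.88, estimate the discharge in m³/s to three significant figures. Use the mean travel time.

t̄ = (25.6 + 29.8 + 26.5 + 28.3 + 30.8) / 5 = 28.2 s
v_surface = L / t̄ = 46.9 / 28.2 = 1.663 m/s
v_mean = 0.88 × 1.663 = 1.464 m/s
Q = A × v_mean = 12.7 × 1.464 = 18.59 m³/s

18.6 m³/s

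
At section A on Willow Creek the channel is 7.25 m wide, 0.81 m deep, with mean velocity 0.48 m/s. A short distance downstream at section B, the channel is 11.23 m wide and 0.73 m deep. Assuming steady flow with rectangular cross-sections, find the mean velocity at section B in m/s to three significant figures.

Q = A₁V₁ = (7.25×0.81) × 0.48 = 2.819 m³/s
A₂ = 11.23 × 0.73 = 8.198 m²
V₂ = Q/A₂ = 2.819/8.198 = 0.3438 m/s

0.344 m/s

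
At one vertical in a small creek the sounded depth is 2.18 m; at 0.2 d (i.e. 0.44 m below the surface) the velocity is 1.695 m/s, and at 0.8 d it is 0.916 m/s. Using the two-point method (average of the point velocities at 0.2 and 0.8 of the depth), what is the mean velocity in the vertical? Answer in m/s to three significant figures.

1.31 m/s

v̄ = (1.695 + 0.916) / 2 = 1.306 m/s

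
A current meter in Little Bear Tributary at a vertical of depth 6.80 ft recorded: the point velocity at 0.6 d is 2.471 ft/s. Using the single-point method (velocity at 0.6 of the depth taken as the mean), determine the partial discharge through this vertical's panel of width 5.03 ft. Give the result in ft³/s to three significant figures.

v̄ = v₀.₆ = 2.471 ft/s
q = v̄ × d × w = 2.471 × 6.80 × 5.03 = 84.52 ft³/s

84.5 ft³/s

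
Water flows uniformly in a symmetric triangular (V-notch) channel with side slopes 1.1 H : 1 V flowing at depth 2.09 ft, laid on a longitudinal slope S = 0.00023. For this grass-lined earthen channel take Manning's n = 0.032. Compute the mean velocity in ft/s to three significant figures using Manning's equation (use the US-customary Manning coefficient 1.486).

A = z·y² = 1.1×2.09² = 4.805 ft²
P = 2y√(1+z²) = 2×2.09×√(1+1.1²) = 6.214 ft
R = A/P = 4.805/6.214 = 0.7732 ft
Q = (1.486/n)·A·R^(2/3)·S^(1/2) = (1.486/0.032) × 4.805 × 0.7732^(2/3) × 0.00023^(1/2) = 2.851 ft³/s
V = Q/A = 2.851/4.805 = 0.5933 ft/s

0.593 ft/s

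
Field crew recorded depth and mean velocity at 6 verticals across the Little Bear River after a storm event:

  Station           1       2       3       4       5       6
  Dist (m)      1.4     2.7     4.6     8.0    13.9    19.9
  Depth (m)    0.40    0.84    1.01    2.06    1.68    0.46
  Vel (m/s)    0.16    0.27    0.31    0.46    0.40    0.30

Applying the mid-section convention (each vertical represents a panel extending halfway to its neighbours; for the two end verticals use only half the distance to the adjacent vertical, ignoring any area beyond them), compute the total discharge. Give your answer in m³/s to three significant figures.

10.1 m³/s

w_1 = (2.7 − 1.4)/2 = 0.65 m; q_1 = 0.16 × 0.40 × 0.65 = 0.04160 m³/s
w_2 = (4.6 − 1.4)/2 = 1.6 m; q_2 = 0.27 × 0.84 × 1.6 = 0.3629 m³/s
w_3 = (8.0 − 2.7)/2 = 2.65 m; q_3 = 0.31 × 1.01 × 2.65 = 0.8297 m³/s
w_4 = (13.9 − 4.6)/2 = 4.65 m; q_4 = 0.46 × 2.06 × 4.65 = 4.406 m³/s
w_5 = (19.9 − 8.0)/2 = 5.95 m; q_5 = 0.40 × 1.68 × 5.95 = 3.998 m³/s
w_6 = (19.9 − 13.9)/2 = 3 m; q_6 = 0.30 × 0.46 × 3 = 0.4140 m³/s
Q = Σ qᵢ = 10.05 m³/s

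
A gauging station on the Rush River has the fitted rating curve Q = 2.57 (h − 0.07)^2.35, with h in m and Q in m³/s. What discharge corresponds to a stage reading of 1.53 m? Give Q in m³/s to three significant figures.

Q = 2.57 × (1.53 − 0.07)^2.35 = 2.57 × 1.46^2.35 = 6.254 m³/s

6.25 m³/s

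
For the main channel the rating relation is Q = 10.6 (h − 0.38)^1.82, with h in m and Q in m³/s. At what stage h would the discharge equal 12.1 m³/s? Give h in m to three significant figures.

1.46 m

h − h₀ = (Q/C)^(1/b) = (12.1/10.6)^(1/1.82) = 1.075 m
h = 0.38 + 1.075 = 1.455 m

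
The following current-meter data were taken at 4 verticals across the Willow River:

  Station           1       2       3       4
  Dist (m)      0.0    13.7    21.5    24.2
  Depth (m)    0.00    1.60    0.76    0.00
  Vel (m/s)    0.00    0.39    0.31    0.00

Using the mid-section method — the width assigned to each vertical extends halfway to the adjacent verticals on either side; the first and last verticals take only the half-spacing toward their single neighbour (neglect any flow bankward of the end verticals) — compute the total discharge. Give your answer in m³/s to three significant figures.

w_2 = (21.5 − 0.0)/2 = 10.75 m; q_2 = 0.39 × 1.60 × 10.75 = 6.708 m³/s
w_3 = (24.2 − 13.7)/2 = 5.25 m; q_3 = 0.31 × 0.76 × 5.25 = 1.237 m³/s
Stations 1, 4 contribute zero (depth or velocity is 0).
Q = Σ qᵢ = 7.945 m³/s

7.94 m³/s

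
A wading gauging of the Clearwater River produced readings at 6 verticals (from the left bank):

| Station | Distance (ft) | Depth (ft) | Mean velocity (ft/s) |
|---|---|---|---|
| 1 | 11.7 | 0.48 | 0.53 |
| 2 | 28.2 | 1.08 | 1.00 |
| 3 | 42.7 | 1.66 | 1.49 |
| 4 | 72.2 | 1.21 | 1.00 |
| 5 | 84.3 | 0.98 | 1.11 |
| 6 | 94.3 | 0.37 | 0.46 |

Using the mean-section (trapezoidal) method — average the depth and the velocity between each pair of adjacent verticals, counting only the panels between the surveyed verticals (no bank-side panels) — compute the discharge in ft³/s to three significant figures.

107 ft³/s

Panel 1-2: Δb = 16.5 ft, d̄ = (0.48+1.08)/2 = 0.78, v̄ = (0.53+1.00)/2 = 0.765 → q = 16.5×0.78×0.765 = 9.846 ft³/s
Panel 2-3: Δb = 14.5 ft, d̄ = (1.08+1.66)/2 = 1.37, v̄ = (1.00+1.49)/2 = 1.245 → q = 14.5×1.37×1.245 = 24.73 ft³/s
Panel 3-4: Δb = 29.5 ft, d̄ = (1.66+1.21)/2 = 1.435, v̄ = (1.49+1.00)/2 = 1.245 → q = 29.5×1.435×1.245 = 52.70 ft³/s
Panel 4-5: Δb = 12.1 ft, d̄ = (1.21+0.98)/2 = 1.095, v̄ = (1.00+1.11)/2 = 1.055 → q = 12.1×1.095×1.055 = 13.98 ft³/s
Panel 5-6: Δb = 10 ft, d̄ = (0.98+0.37)/2 = 0.675, v̄ = (1.11+0.46)/2 = 0.785 → q = 10×0.675×0.785 = 5.299 ft³/s
Q = Σ q = 106.6 ft³/s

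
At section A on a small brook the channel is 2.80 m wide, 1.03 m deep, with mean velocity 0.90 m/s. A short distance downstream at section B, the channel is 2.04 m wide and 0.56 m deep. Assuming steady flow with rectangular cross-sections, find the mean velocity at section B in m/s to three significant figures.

Q = A₁V₁ = (2.80×1.03) × 0.90 = 2.596 m³/s
A₂ = 2.04 × 0.56 = 1.142 m²
V₂ = Q/A₂ = 2.596/1.142 = 2.272 m/s

2.27 m/s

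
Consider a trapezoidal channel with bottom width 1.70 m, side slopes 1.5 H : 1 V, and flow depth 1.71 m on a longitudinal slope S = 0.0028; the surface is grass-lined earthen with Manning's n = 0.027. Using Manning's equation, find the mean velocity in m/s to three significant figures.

A = (b + z·y)·y = (1.70 + 1.5×1.71)×1.71 = 7.293 m²
P = b + 2y√(1+z²) = 1.70 + 2×1.71×√(1+1.5²) = 7.865 m
R = A/P = 7.293/7.865 = 0.9272 m
Q = (1/n)·A·R^(2/3)·S^(1/2) = (1/0.027) × 7.293 × 0.9272^(2/3) × 0.0028^(1/2) = 13.59 m³/s
V = Q/A = 13.59/7.293 = 1.864 m/s

1.86 m/s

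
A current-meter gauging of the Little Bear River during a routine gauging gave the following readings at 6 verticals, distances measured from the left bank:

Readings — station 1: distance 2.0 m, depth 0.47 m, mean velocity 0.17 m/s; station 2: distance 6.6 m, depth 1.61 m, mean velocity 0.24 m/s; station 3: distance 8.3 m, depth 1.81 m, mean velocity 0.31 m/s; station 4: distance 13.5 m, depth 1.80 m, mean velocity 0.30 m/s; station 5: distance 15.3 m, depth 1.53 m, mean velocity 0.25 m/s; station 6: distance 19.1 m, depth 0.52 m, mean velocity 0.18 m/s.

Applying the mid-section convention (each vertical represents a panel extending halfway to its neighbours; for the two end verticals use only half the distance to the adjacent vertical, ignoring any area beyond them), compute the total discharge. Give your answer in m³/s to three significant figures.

6.48 m³/s

w_1 = (6.6 − 2.0)/2 = 2.3 m; q_1 = 0.17 × 0.47 × 2.3 = 0.1838 m³/s
w_2 = (8.3 − 2.0)/2 = 3.15 m; q_2 = 0.24 × 1.61 × 3.15 = 1.217 m³/s
w_3 = (13.5 − 6.6)/2 = 3.45 m; q_3 = 0.31 × 1.81 × 3.45 = 1.936 m³/s
w_4 = (15.3 − 8.3)/2 = 3.5 m; q_4 = 0.30 × 1.80 × 3.5 = 1.890 m³/s
w_5 = (19.1 − 13.5)/2 = 2.8 m; q_5 = 0.25 × 1.53 × 2.8 = 1.071 m³/s
w_6 = (19.1 − 15.3)/2 = 1.9 m; q_6 = 0.18 × 0.52 × 1.9 = 0.1778 m³/s
Q = Σ qᵢ = 6.476 m³/s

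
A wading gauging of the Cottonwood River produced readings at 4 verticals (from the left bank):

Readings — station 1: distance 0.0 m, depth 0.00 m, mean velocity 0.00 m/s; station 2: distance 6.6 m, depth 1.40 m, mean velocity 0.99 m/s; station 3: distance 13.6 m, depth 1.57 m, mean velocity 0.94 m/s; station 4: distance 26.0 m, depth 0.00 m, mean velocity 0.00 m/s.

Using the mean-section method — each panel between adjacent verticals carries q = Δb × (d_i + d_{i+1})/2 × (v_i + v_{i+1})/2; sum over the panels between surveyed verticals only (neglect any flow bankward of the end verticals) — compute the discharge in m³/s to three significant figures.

16.9 m³/s

Panel 1-2: Δb = 6.6 m, d̄ = (0.00+1.40)/2 = 0.7, v̄ = (0.00+0.99)/2 = 0.495 → q = 6.6×0.7×0.495 = 2.287 m³/s
Panel 2-3: Δb = 7 m, d̄ = (1.40+1.57)/2 = 1.485, v̄ = (0.99+0.94)/2 = 0.965 → q = 7×1.485×0.965 = 10.03 m³/s
Panel 3-4: Δb = 12.4 m, d̄ = (1.57+0.00)/2 = 0.785, v̄ = (0.94+0.00)/2 = 0.47 → q = 12.4×0.785×0.47 = 4.575 m³/s
Q = Σ q = 16.89 m³/s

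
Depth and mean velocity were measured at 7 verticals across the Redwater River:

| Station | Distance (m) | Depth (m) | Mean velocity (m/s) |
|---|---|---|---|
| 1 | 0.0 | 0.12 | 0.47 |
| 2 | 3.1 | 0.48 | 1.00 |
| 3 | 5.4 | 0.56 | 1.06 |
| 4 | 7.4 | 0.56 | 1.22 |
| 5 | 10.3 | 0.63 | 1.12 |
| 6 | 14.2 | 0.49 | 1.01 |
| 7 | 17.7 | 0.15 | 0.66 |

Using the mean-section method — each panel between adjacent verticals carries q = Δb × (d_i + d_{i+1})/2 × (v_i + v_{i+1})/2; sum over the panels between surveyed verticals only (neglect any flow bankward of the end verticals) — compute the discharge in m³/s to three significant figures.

Panel 1-2: Δb = 3.1 m, d̄ = (0.12+0.48)/2 = 0.3, v̄ = (0.47+1.00)/2 = 0.735 → q = 3.1×0.3×0.735 = 0.6836 m³/s
Panel 2-3: Δb = 2.3 m, d̄ = (0.48+0.56)/2 = 0.52, v̄ = (1.00+1.06)/2 = 1.03 → q = 2.3×0.52×1.03 = 1.232 m³/s
Panel 3-4: Δb = 2 m, d̄ = (0.56+0.56)/2 = 0.56, v̄ = (1.06+1.22)/2 = 1.14 → q = 2×0.56×1.14 = 1.277 m³/s
Panel 4-5: Δb = 2.9 m, d̄ = (0.56+0.63)/2 = 0.595, v̄ = (1.22+1.12)/2 = 1.17 → q = 2.9×0.595×1.17 = 2.019 m³/s
Panel 5-6: Δb = 3.9 m, d̄ = (0.63+0.49)/2 = 0.56, v̄ = (1.12+1.01)/2 = 1.065 → q = 3.9×0.56×1.065 = 2.326 m³/s
Panel 6-7: Δb = 3.5 m, d̄ = (0.49+0.15)/2 = 0.32, v̄ = (1.01+0.66)/2 = 0.835 → q = 3.5×0.32×0.835 = 0.9352 m³/s
Q = Σ q = 8.472 m³/s

8.47 m³/s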